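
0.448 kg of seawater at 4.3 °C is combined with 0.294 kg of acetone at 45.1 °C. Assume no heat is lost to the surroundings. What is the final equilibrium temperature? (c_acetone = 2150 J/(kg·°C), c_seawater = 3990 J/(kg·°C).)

T_f ≈ 15.0 °C

With ΣQ=0 the equilibrium temperature is the m·c-weighted mean:
T_f = (632.1×45.1 + 1787.5×4.3) / (632.1 + 1787.5)
    = 36194 / 2419.6 ≈ 14.96 °C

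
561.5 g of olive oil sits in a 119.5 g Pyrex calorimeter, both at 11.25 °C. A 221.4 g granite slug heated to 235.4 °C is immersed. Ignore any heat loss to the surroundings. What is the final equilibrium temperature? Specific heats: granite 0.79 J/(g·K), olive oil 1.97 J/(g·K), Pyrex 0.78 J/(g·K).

T_f ≈ 39.8 °C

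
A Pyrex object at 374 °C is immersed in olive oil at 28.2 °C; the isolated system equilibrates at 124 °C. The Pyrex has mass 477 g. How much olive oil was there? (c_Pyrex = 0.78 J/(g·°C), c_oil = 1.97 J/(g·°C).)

Heat gained plus heat lost sum to zero:
477·0.78·(124 − 374) + m·1.97·(124 − 28.2) = 0
188.73 m = 93015
m = 93015/188.73 ≈ 492.9 g

m ≈ 493 g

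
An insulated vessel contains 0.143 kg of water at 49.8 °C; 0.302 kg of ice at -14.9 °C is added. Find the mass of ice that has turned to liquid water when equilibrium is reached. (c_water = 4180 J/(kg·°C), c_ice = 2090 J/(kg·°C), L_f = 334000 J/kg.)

m_melted ≈ 0.061 kg

Water can give up m c ΔT = 0.143×4180×49.8 = 29767 J before reaching 0 °C.
Of that, 0.302×2090×14.9 = 9404.6 J goes to bring the ice to 0 °C, leaving 20363 J.
Melting all 0.302 kg of ice would need 0.302×334000 = 100868 J.
20363 J < 100868 J, so only part of the ice melts and the system sits at 0 °C.
m_melt = 20363 / L_f = 0.06097 kg.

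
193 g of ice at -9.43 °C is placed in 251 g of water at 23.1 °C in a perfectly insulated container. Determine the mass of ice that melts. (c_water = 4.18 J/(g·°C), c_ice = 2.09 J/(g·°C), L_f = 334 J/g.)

m_melted ≈ 61.2 g

Heat available from the water dropping to 0 °C: 251·4.18·23.1 = 24236 J.
Of that, 193·2.09·9.43 = 3803.8 J goes to bring the ice to 0 °C, leaving 20432 J.
Fully melting the ice requires m_ice L_f = 193·334 = 64462 J.
Since 20432 < 64462 J, not all the ice melts; equilibrium is at 0 °C.
m_melted·334 = 20432  ⇒  m_melted ≈ 61.17 g.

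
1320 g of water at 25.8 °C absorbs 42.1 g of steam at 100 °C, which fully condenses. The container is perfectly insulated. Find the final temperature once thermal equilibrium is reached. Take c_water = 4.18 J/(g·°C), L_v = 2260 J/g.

Heat gained plus heat lost sum to zero:
latent heat released on condensation: 42.1·2260 = 95146
  condensed water 100 °C→T: 175.98(T − 100)
  original water: 5517.6(T − 25.8)
5693.6 T = 95146 + 17598 + 142354 = 255098
T ≈ 44.80 °C — below 100 °C, confirming all the steam condensed.

T_f ≈ 44.8 °C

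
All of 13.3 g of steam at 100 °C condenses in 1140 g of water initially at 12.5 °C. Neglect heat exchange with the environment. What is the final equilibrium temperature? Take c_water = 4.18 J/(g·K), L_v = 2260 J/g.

T_f ≈ 19.7 °C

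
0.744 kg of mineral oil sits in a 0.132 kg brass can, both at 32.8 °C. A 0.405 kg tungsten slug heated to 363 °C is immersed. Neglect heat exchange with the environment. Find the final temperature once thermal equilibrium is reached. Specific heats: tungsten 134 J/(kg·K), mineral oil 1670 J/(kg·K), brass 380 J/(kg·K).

T_f ≈ 46.1 °C

Let T be the final temperature. ΣQ_i = 0:
0.405×134×(T − 363) + 0.744×1670×(T − 32.8) + 0.132×380×(T − 32.8) = 0
(54.27 + 1242.5 + 50.16) T = 54.27×363 + 1242.5×32.8 + 50.16×32.8
T = 62099 / 1346.9 = 46.1 °C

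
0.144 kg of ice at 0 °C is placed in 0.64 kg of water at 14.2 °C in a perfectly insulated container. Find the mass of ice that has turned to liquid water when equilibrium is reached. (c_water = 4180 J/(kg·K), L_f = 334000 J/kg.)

m_melted ≈ 0.114 kg

Cooling the water to 0 °C releases 0.64×4180×14.2 = 37988 J.
Fully melting the ice requires m_ice L_f = 0.144×334000 = 48096 J.
That's not enough to melt it all — equilibrium is at 0 °C with ice remaining.
m_melt = 37988 / L_f = 0.1137 kg.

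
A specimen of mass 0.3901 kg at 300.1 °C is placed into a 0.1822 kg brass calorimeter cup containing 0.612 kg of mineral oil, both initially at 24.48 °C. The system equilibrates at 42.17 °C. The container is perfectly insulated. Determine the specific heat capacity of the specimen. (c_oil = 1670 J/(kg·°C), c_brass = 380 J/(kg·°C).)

Conservation of energy gives ΣQ = 0:
0.3901×c×(42.17 − 300.1) + 0.612×1670×(42.17 − 24.48) + 0.1822×380×(42.17 − 24.48) = 0
-100.62 c = -19305
c = -19305/-100.62 ≈ 191.9 J/(kg·°C)

c ≈ 192 J/(kg·°C)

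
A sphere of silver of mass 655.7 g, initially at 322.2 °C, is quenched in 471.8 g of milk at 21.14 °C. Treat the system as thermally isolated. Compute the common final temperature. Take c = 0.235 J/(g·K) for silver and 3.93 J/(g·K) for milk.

T_f = Σ m_i c_i T_i / Σ m_i c_i:
T_f = (154.09*322.2 + 1854.2*21.14) / (154.09 + 1854.2)
    = 88845 / 2008.3 ≈ 44.24 °C

T_f ≈ 44.2 °C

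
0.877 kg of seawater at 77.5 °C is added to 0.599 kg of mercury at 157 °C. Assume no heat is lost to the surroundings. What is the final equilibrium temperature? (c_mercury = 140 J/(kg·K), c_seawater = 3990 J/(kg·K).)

T_f ≈ 79.4 °C

With ΣQ=0 the equilibrium temperature is the m·c-weighted mean:
T_f = (83.86*157 + 3499.2*77.5) / (83.86 + 3499.2)
    = 284356 / 3583.1 ≈ 79.36 °C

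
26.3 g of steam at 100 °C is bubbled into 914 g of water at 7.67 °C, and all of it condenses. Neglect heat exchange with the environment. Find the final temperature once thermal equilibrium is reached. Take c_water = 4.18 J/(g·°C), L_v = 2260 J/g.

T_f ≈ 25.4 °C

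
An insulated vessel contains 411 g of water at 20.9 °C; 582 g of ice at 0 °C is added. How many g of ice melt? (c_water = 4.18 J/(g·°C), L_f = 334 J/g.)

m_melted ≈ 108 g

Heat available from the water dropping to 0 °C: 411·4.18·20.9 = 35906 J.
Melting all 582 g of ice would need 582·334 = 194388 J.
35906 J < 194388 J, so only part of the ice melts and the system sits at 0 °C.
m_melt = 35906 / L_f = 107.5 g.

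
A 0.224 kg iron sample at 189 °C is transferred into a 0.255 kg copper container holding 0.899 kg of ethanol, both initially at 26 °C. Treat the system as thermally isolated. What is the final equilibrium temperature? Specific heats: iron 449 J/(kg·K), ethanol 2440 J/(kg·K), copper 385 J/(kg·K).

T_f ≈ 32.9 °C

Net heat exchanged in the isolated system is zero:
0.224·449·(T − 189) + 0.899·2440·(T − 26) + 0.255·385·(T − 26) = 0
100.58(T − 189) + 2193.6(T − 26) + 98.17(T − 26) = 0
(100.58 + 2193.6 + 98.17) T = 100.58·189 + 2193.6·26 + 98.17·26
T = 78594 / 2392.3 = 32.9 °C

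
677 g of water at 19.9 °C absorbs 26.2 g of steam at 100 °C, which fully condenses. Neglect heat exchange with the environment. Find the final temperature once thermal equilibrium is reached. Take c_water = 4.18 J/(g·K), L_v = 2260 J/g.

Energy conservation, ΣQ = 0:
latent heat released on condensation: 26.2×2260 = 59212; condensate cools 100→T: 26.2×4.18×(T − 100) = 109.52(T − 100); water warms: 677×4.18×(T − 19.9) = 2829.9(T − 19.9)
2939.4 T = 59212 + 10952 + 56314 = 126478
T ≈ 43.03 °C — below 100 °C, confirming all the steam condensed.

T_f ≈ 43.0 °C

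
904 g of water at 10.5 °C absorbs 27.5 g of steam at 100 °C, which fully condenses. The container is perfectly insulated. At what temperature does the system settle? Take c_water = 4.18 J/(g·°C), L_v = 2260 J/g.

T_f ≈ 29.1 °C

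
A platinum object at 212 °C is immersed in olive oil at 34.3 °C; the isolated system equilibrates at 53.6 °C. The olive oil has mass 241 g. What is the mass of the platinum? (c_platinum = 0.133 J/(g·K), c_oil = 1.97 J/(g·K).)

Conservation of energy gives ΣQ = 0:
m×0.133×(53.6 − 212) + 241×1.97×(53.6 − 34.3) = 0
-21.07 m = -9163.1
m = -9163.1/-21.07 ≈ 434.9 g

m ≈ 435 g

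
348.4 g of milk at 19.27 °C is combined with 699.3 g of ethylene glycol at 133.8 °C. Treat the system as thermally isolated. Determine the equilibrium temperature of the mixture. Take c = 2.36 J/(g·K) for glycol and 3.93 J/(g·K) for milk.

Heat lost by the glycol equals heat gained by the milk:
699.3·2.36·(133.8 − T) = 348.4·3.93·(T − 19.27)
1650.3(133.8 − T) = 1369.2(T − 19.27)
3019.6 T = 247201  ⇒  T ≈ 81.87 °C

T_f ≈ 81.9 °C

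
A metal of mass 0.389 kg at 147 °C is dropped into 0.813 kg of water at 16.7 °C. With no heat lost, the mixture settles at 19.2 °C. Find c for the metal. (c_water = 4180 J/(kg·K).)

c ≈ 171 J/(kg·K)

Net heat exchanged in the isolated system is zero:
0.389×c×(19.2 − 147) + 0.813×4180×(19.2 − 16.7) = 0
-49.71 c = -8495.8
c = -8495.8/-49.71 ≈ 170.9 J/(kg·K)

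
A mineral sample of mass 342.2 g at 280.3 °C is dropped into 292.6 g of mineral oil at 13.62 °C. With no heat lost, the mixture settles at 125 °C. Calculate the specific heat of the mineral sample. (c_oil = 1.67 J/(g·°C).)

c ≈ 1.02 J/(g·°C)

Setting the total heat transfer to zero:
342.2×c×(125 − 280.3) + 292.6×1.67×(125 − 13.62) = 0
-53144 c = -54425
c = -54425/-53144 ≈ 1.024 J/(g·°C)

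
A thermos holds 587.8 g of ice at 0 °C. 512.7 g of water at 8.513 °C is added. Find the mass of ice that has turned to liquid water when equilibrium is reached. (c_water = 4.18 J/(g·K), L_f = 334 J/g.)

Water can give up m c ΔT = 512.7×4.18×8.513 = 18244 J before reaching 0 °C.
To melt every bit of ice: 587.8×334 = 196325 J.
18244 J < 196325 J, so only part of the ice melts and the system sits at 0 °C.
Mass melted = 18244/334 ≈ 54.62 g.

m_melted ≈ 54.6 g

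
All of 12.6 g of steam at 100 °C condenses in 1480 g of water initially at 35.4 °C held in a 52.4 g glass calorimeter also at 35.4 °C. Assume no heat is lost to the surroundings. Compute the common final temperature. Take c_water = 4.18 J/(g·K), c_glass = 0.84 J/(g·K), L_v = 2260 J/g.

T_f ≈ 40.5 °C

Taking heat into each body as positive, Σ m c ΔT = 0:
steam→water at 100 °C releases m L_v = 12.6×2260 = 28476; condensate cools 100→T: 12.6×4.18×(T − 100) = 52.67(T − 100); original water: 6186.4(T − 35.4); cup: 44.02(T − 35.4)
6283.1 T = 28476 + 5266.8 + 220557 = 254300
T ≈ 40.47 °C — below 100 °C, confirming all the steam condensed.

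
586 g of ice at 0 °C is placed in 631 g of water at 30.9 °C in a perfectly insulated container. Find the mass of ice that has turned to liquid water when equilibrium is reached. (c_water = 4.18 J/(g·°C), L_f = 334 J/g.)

m_melted ≈ 244 g

Heat available from the water dropping to 0 °C: 631·4.18·30.9 = 81501 J.
To melt every bit of ice: 586·334 = 195724 J.
Since 81501 < 195724 J, not all the ice melts; equilibrium is at 0 °C.
m_melt = 81501 / L_f = 244 g.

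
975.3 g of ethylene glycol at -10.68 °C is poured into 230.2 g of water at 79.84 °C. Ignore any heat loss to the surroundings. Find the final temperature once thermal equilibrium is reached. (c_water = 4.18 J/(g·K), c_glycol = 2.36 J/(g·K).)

Set heat shed by the hot body equal to heat absorbed by the cold body:
230.2*4.18*(79.84 − T) = 975.3*2.36*(T − (-10.68))
962.24(79.84 − T) = 2301.7(T − (-10.68))
3263.9 T = 52243  ⇒  T ≈ 16.01 °C

T_f ≈ 16.0 °C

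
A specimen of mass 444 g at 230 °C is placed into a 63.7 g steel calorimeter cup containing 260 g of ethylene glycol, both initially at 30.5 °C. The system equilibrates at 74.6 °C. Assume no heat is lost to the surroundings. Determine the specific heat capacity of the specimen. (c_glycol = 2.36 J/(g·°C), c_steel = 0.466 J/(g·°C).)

Heat gained plus heat lost sum to zero:
444·c·(74.6 − 230) + 260·2.36·(74.6 − 30.5) + 63.7·0.466·(74.6 − 30.5) = 0
-68998 c = -28369
c = -28369/-68998 ≈ 0.4112 J/(g·°C)

c ≈ 0.411 J/(g·°C)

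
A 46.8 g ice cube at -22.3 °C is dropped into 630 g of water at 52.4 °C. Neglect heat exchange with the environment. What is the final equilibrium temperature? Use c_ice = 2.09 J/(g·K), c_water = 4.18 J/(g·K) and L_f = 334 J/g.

Heat gained plus heat lost sum to zero:
ice -22.3→0 °C: 46.8×2.09×22.3 = 2181.2; melt ice: 46.8×334 = 15631; warm the meltwater: 195.62 T; water cools: 630×4.18×(T − 52.4) = 2633.4(T − 52.4)
2829 T = 137990 − 17812 = 120178
T ≈ 42.48 °C — above 0 °C, consistent with complete melting.

T_f ≈ 42.5 °C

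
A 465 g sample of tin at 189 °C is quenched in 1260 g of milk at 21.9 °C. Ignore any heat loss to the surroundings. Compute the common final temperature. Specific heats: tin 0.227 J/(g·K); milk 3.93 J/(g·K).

T_f ≈ 25.4 °C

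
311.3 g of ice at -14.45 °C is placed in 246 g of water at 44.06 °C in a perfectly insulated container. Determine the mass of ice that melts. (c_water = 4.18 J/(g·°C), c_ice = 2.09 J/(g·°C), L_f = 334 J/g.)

m_melted ≈ 107 g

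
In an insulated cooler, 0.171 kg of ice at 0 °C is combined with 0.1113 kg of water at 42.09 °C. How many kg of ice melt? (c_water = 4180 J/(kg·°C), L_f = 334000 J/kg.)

m_melted ≈ 0.0586 kg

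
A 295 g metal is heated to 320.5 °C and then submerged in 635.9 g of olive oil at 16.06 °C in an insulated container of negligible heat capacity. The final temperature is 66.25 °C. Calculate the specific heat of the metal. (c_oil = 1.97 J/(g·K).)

c ≈ 0.838 J/(g·K)

Energy conservation, ΣQ = 0:
295×c×(66.25 − 320.5) + 635.9×1.97×(66.25 − 16.06) = 0
-75004 c = -62874
c = -62874/-75004 ≈ 0.8383 J/(g·K)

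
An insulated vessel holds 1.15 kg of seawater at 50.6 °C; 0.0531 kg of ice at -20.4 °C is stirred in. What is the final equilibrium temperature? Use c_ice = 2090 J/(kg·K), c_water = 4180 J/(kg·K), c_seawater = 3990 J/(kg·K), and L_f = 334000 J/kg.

T_f ≈ 44.1 °C

Energy balance with sensible and latent terms:
ice -20.4→0 °C: 0.0531×2090×20.4 = 2264; latent heat to melt: 0.0531×334000 = 17735; meltwater 0→T: 0.0531×4180×T = 221.96 T; seawater: 4588.5(T − 50.6)
4810.5 T = 232178 − 19999 = 212179
T ≈ 44.11 °C. Since T > 0 °C, the all-ice-melts assumption holds.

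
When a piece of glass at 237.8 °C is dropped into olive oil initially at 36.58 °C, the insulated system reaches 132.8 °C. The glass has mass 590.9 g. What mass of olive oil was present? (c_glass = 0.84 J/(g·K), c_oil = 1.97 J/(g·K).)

m ≈ 275 g

Net heat exchanged in the isolated system is zero:
590.9×0.84×(132.8 − 237.8) + m×1.97×(132.8 − 36.58) = 0
189.55 m = 52117
m = 52117/189.55 ≈ 274.9 g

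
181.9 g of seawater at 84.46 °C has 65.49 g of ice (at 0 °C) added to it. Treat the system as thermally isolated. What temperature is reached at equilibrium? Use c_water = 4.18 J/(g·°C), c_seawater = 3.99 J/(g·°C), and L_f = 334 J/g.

Taking heat into each body as positive, Σ m c ΔT = 0:
melt ice: 65.49×334 = 21874; warm the meltwater: 273.75 T; seawater cools: 181.9×3.99×(T − 84.46) = 725.78(T − 84.46)
999.53 T = 61299 − 21874 = 39426
T ≈ 39.44 °C. Since T > 0 °C, the all-ice-melts assumption holds.

T_f ≈ 39.4 °C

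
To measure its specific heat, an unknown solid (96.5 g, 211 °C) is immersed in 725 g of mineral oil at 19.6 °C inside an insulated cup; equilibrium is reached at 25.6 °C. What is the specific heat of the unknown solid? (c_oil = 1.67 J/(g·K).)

c ≈ 0.406 J/(g·K)

Conservation of energy gives ΣQ = 0:
96.5·c·(25.6 − 211) + 725·1.67·(25.6 − 19.6) = 0
-17891 c = -7264.5
c = -7264.5/-17891 ≈ 0.406 J/(g·K)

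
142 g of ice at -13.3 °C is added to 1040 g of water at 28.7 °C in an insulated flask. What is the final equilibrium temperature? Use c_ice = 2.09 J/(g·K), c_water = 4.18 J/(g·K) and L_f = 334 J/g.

Energy balance with sensible and latent terms:
warm ice to 0 °C: 142×2.09×(0 − (-13.3)) = 3947.2
  melt ice: 142×334 = 47428
  meltwater 0→T: 142×4.18×T = 593.56 T
  water: 4347.2(T − 28.7)
4940.8 T = 124765 − 51375 = 73389
T ≈ 14.85 °C (positive, so assuming full melt was valid).

T_f ≈ 14.9 °C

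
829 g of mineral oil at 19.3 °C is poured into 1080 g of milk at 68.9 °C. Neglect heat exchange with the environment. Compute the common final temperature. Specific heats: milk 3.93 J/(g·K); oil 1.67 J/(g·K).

Set heat shed by the hot body equal to heat absorbed by the cold body:
1080×3.93×(68.9 − T) = 829×1.67×(T − 19.3)
4244.4(68.9 − T) = 1384.4(T − 19.3)
5628.8 T = 319159  ⇒  T ≈ 56.70 °C

T_f ≈ 56.7 °C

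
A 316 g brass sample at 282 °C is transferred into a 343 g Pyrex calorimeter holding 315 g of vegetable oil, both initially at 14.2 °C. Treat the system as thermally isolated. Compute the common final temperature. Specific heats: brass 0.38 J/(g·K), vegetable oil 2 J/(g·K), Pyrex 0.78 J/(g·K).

Heat gained plus heat lost sum to zero:
316×0.38×(T − 282) + 315×2×(T − 14.2) + 343×0.78×(T − 14.2) = 0
120.08(T − 282) + 630(T − 14.2) + 267.54(T − 14.2) = 0
1017.6 T = 46608
T = 46608/1017.6 ≈ 45.80 °C

T_f ≈ 45.8 °C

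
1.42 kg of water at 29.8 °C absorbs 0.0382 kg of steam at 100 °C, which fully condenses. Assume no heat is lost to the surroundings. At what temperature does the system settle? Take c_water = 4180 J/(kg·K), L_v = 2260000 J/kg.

T_f ≈ 45.8 °C

Net heat exchanged in the isolated system is zero:
steam→water at 100 °C releases m L_v = 0.0382·2260000 = 86332; condensate cools 100→T: 0.0382·4180·(T − 100) = 159.68(T − 100); original water: 5935.6(T − 29.8)
6095.3 T = 86332 + 15968 + 176881 = 279180
T ≈ 45.80 °C, under the boiling point, so the assumption holds.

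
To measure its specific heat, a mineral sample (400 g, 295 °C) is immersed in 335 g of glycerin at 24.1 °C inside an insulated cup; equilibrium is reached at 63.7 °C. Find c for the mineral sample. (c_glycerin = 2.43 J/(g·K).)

Conservation of energy gives ΣQ = 0:
400×c×(63.7 − 295) + 335×2.43×(63.7 − 24.1) = 0
-92520 c = -32236
c = -32236/-92520 ≈ 0.3484 J/(g·K)

c ≈ 0.348 J/(g·K)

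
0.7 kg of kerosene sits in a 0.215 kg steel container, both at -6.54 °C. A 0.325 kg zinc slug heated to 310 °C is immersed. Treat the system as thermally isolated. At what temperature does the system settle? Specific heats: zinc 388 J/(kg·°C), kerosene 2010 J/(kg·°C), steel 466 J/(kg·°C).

Energy conservation, ΣQ = 0:
0.325×388×(T − 310) + 0.7×2010×(T − (-6.54)) + 0.215×466×(T − (-6.54)) = 0
126.1(T − 310) + 1407(T − (-6.54)) + 100.19(T − (-6.54)) = 0
1633.3 T = 29234
T = 29234/1633.3 ≈ 17.90 °C

T_f ≈ 17.9 °C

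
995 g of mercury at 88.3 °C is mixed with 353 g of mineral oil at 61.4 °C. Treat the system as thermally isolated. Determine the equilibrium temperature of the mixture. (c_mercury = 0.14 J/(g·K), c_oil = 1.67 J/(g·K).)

T_f is the heat-capacity-weighted average of the initial temperatures:
T_f = (139.3·88.3 + 589.51·61.4) / (139.3 + 589.51)
    = 48496 / 728.81 ≈ 66.54 °C

T_f ≈ 66.5 °C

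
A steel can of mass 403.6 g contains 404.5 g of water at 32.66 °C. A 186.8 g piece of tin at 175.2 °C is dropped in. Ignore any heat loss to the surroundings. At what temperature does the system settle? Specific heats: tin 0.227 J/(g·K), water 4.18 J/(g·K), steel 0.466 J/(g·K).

Energy conservation, ΣQ = 0:
186.8·0.227·(T − 175.2) + 404.5·4.18·(T − 32.66) + 403.6·0.466·(T − 32.66) = 0
42.4(T − 175.2) + 1690.8(T − 32.66) + 188.08(T − 32.66) = 0
1921.3 T = 68794
T ≈ 35.81 °C

T_f ≈ 35.8 °C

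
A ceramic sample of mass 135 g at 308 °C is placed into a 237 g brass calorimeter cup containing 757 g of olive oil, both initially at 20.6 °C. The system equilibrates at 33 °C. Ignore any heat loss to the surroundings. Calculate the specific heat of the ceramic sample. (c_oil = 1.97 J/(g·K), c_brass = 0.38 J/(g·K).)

c ≈ 0.528 J/(g·K)

Let T be the final temperature. ΣQ_i = 0:
135·c·(33 − 308) + 757·1.97·(33 − 20.6) + 237·0.38·(33 − 20.6) = 0
-37125 c = -19609
c = -19609/-37125 ≈ 0.5282 J/(g·K)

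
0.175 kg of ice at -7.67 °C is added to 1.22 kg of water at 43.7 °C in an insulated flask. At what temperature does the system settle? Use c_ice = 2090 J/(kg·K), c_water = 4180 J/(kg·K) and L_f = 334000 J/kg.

T_f ≈ 27.7 °C

Energy conservation, ΣQ = 0:
warm ice to 0 °C: 0.175×2090×(0 − (-7.67)) = 2805.3; latent heat to melt: 0.175×334000 = 58450; warm the meltwater: 731.5 T; water cools: 1.22×4180×(T − 43.7) = 5099.6(T − 43.7)
5831.1 T = 222853 − 61255 = 161597
T ≈ 27.71 °C — above 0 °C, consistent with complete melting.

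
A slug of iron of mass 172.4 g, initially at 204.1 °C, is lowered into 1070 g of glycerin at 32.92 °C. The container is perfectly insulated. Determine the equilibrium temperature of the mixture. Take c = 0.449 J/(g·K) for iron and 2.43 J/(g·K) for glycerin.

With ΣQ=0 the equilibrium temperature is the m·c-weighted mean:
T_f = (77.41·204.1 + 2600.1·32.92) / (77.41 + 2600.1)
    = 101394 / 2677.5 ≈ 37.87 °C

T_f ≈ 37.9 °C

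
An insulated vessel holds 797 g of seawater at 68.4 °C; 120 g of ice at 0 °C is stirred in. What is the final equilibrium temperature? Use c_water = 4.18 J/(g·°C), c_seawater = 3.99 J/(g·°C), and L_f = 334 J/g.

Conservation of energy gives ΣQ = 0:
melt ice: 120·334 = 40080
  meltwater 0→T: 120·4.18·T = 501.6 T
  seawater: 3180(T − 68.4)
3681.6 T = 217514 − 40080 = 177434
T ≈ 48.19 °C. Since T > 0 °C, the all-ice-melts assumption holds.

T_f ≈ 48.2 °C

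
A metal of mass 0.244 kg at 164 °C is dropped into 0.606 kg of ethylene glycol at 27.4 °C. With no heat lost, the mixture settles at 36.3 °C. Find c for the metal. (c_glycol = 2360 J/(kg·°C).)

Heat lost by the metal = heat gained by the glycol:
0.244×c×(164 − 36.3) = 0.606×2360×(36.3 − 27.4)
31.16 c = 12728  ⇒  c ≈ 408.5 J/(kg·°C)

c ≈ 409 J/(kg·°C)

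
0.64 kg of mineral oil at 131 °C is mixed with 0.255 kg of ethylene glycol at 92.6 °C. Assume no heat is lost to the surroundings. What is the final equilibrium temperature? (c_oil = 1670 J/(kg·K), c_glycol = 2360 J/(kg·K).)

T_f ≈ 117.2 °C

|Q_oil| = |Q_glycol|:
0.64×1670×(131 − T) = 0.255×2360×(T − 92.6)
1068.8(131 − T) = 601.8(T − 92.6)
1670.6 T = 195739  ⇒  T ≈ 117.17 °C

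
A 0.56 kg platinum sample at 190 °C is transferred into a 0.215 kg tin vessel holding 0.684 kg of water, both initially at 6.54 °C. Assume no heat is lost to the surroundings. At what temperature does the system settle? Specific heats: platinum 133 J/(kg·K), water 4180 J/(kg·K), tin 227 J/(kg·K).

T_f ≈ 11.1 °C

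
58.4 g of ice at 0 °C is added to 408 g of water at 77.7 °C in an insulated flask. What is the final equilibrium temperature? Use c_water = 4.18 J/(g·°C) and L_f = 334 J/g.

T_f ≈ 58.0 °C

Net heat exchanged in the isolated system is zero:
melt ice: 58.4×334 = 19506
  warm the meltwater: 244.11 T
  water: 1705.4(T − 77.7)
1949.6 T = 132513 − 19506 = 113007
T ≈ 57.97 °C (positive, so assuming full melt was valid).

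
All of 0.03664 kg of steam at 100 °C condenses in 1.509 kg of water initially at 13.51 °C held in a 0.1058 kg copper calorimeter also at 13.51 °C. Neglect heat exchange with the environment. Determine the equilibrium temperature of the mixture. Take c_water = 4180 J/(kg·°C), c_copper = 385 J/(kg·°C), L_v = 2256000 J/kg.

T_f ≈ 28.3 °C

Taking heat into each body as positive, Σ m c ΔT = 0:
latent heat released on condensation: 0.03664×2256000 = 82660
  condensate cools 100→T: 0.03664×4180×(T − 100) = 153.16(T − 100)
  water warms: 1.509×4180×(T − 13.51) = 6307.6(T − 13.51)
  copper cup: 0.1058×385×(T − 13.51) = 40.73(T − 13.51)
6501.5 T = 82660 + 15316 + 85766 = 183742
T ≈ 28.26 °C — below 100 °C, confirming all the steam condensed.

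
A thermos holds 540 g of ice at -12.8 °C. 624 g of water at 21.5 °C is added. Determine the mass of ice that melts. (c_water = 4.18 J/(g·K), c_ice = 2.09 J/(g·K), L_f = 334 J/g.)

Water can give up m c ΔT = 624·4.18·21.5 = 56079 J before reaching 0 °C.
Of that, 540·2.09·12.8 = 14446 J goes to bring the ice to 0 °C, leaving 41633 J.
Fully melting the ice requires m_ice L_f = 540·334 = 180360 J.
41633 J < 180360 J, so only part of the ice melts and the system sits at 0 °C.
m_melt = 41633 / L_f = 124.6 g.

m_melted ≈ 125 g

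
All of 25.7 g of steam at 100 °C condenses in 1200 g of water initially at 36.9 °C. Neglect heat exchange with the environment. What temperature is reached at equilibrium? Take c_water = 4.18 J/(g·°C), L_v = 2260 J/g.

Setting the total heat transfer to zero:
condense steam: −25.7·2260 = −58082; condensed water 100 °C→T: 107.43(T − 100); water warms: 1200·4.18·(T − 36.9) = 5016(T − 36.9)
5123.4 T = 58082 + 10743 + 185090 = 253915
T ≈ 49.56 °C — below 100 °C, confirming all the steam condensed.

T_f ≈ 49.6 °C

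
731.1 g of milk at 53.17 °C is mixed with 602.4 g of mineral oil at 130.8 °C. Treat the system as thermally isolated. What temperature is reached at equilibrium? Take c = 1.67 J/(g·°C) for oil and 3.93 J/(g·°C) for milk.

T_f ≈ 73.3 °C

Setting the total heat transfer to zero:
602.4×1.67×(T − 130.8) + 731.1×3.93×(T − 53.17) = 0
1006(T − 130.8) + 2873.2(T − 53.17) = 0
3879.2 T = 284355
T ≈ 73.30 °C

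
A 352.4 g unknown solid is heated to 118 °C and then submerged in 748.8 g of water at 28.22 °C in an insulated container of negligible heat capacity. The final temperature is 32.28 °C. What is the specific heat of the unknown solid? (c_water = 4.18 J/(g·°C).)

c ≈ 0.421 J/(g·°C)

Taking heat into each body as positive, Σ m c ΔT = 0:
352.4×c×(32.28 − 118) + 748.8×4.18×(32.28 − 28.22) = 0
-30208 c = -12708
c = -12708/-30208 ≈ 0.4207 J/(g·°C)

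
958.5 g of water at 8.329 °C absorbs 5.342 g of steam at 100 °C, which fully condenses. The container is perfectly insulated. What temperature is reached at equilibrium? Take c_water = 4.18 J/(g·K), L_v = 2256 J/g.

Heat gained plus heat lost sum to zero:
steam→water at 100 °C releases m L_v = 5.342×2256 = 12052; condensate cools 100→T: 5.342×4.18×(T − 100) = 22.33(T − 100); water warms: 958.5×4.18×(T − 8.329) = 4006.5(T − 8.329)
4028.9 T = 12052 + 2233 + 33370 = 47655
T ≈ 11.83 °C, under the boiling point, so the assumption holds.

T_f ≈ 11.8 °C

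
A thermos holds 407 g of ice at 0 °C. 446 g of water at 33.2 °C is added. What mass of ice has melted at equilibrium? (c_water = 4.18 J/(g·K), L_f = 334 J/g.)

m_melted ≈ 185 g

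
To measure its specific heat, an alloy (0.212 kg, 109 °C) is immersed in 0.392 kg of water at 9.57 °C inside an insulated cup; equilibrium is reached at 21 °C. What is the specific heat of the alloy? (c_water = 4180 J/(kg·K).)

c ≈ 1000 J/(kg·K)

Conservation of energy gives ΣQ = 0:
0.212×c×(21 − 109) + 0.392×4180×(21 − 9.57) = 0
-18.66 c = -18729
c = -18729/-18.66 ≈ 1004 J/(kg·K)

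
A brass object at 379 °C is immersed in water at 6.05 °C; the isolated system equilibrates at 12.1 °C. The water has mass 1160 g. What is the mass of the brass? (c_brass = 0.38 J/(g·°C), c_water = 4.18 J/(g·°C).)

m ≈ 210 g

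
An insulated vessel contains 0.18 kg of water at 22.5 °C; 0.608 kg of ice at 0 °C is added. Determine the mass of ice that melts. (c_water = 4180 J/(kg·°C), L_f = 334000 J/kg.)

m_melted ≈ 0.0507 kg

Heat available from the water dropping to 0 °C: 0.18×4180×22.5 = 16929 J.
To melt every bit of ice: 0.608×334000 = 203072 J.
That's not enough to melt it all — equilibrium is at 0 °C with ice remaining.
m_melt = 16929 / L_f = 0.05069 kg.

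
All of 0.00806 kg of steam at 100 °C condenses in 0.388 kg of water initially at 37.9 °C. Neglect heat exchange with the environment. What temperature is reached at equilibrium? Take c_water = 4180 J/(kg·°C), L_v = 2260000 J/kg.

T_f ≈ 50.2 °C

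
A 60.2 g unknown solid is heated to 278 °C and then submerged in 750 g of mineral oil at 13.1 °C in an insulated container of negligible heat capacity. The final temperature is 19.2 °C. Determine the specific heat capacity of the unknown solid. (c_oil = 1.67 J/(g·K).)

m_s c (T_s − T_f) = m_oil c_oil (T_f − T_0):
60.2×c×(278 − 19.2) = 750×1.67×(19.2 − 13.1)
15580 c = 7640.2  ⇒  c ≈ 0.4904 J/(g·K)

c ≈ 0.49 J/(g·K)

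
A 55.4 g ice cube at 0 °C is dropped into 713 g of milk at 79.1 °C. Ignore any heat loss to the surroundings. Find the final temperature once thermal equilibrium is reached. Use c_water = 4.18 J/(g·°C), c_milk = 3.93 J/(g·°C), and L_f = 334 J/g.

T_f ≈ 67.0 °C

Setting the total heat transfer to zero:
fusion: m_ice L_f = 55.4×334 = 18504; meltwater 0→T: 55.4×4.18×T = 231.57 T; milk cools: 713×3.93×(T − 79.1) = 2802.1(T − 79.1)
3033.7 T = 221645 − 18504 = 203142
T ≈ 66.96 °C — above 0 °C, consistent with complete melting.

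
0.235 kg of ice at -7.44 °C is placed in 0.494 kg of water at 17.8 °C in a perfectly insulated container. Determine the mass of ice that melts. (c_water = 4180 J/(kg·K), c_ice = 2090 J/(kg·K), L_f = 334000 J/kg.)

m_melted ≈ 0.0991 kg

Heat available from the water dropping to 0 °C: 0.494·4180·17.8 = 36756 J.
Of that, 0.235·2090·7.44 = 3654.2 J goes to bring the ice to 0 °C, leaving 33101 J.
To melt every bit of ice: 0.235·334000 = 78490 J.
That's not enough to melt it all — equilibrium is at 0 °C with ice remaining.
m_melt = 33101 / L_f = 0.09911 kg.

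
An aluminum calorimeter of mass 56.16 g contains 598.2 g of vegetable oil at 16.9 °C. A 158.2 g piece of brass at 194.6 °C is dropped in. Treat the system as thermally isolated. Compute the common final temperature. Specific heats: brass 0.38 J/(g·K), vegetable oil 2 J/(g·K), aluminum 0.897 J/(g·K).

T_f ≈ 25.1 °C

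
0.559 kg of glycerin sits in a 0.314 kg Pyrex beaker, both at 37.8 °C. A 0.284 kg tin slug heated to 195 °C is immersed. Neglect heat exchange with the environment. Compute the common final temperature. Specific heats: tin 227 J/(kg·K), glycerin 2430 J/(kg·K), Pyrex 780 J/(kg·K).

T_f ≈ 43.9 °C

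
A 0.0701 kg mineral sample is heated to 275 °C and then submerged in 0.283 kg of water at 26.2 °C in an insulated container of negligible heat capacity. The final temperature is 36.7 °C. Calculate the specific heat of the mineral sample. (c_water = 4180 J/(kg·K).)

Taking heat into each body as positive, Σ m c ΔT = 0:
0.0701×c×(36.7 − 275) + 0.283×4180×(36.7 − 26.2) = 0
-16.7 c = -12421
c = -12421/-16.7 ≈ 743.5 J/(kg·K)

c ≈ 744 J/(kg·K)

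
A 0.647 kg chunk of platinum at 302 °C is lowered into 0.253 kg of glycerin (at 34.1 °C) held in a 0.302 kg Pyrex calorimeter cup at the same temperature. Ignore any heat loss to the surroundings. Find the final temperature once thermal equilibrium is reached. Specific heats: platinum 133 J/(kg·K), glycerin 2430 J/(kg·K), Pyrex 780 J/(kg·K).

T_f ≈ 58.7 °C

Setting the total heat transfer to zero:
0.647×133×(T − 302) + 0.253×2430×(T − 34.1) + 0.302×780×(T − 34.1) = 0
936.4 T = 54984
T = 54984 / 936.4 = 58.7 °C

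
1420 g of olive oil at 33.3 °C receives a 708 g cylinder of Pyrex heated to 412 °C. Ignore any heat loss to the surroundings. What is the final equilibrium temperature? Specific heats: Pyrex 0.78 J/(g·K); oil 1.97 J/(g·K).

Conservation of energy gives ΣQ = 0:
708×0.78×(T − 412) + 1420×1.97×(T − 33.3) = 0
552.24(T − 412) + 2797.4(T − 33.3) = 0
3349.6 T = 320676
T ≈ 95.73 °C

T_f ≈ 95.7 °C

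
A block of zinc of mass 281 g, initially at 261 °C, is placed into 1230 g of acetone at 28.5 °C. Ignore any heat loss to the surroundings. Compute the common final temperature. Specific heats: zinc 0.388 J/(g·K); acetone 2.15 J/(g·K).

T_f ≈ 37.7 °C

Heat lost by the zinc equals heat gained by the acetone:
281*0.388*(261 − T) = 1230*2.15*(T − 28.5)
109.03(261 − T) = 2644.5(T − 28.5)
2753.5 T = 103825  ⇒  T ≈ 37.71 °C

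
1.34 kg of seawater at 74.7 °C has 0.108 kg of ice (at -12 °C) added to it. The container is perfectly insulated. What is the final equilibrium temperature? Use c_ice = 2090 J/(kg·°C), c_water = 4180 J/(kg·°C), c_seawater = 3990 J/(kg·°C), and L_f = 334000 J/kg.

Heat gained plus heat lost sum to zero:
ice -12→0 °C: 0.108·2090·12 = 2708.6
  latent heat to melt: 0.108·334000 = 36072
  meltwater 0→T: 0.108·4180·T = 451.44 T
  seawater: 5346.6(T − 74.7)
5798 T = 399391 − 38781 = 360610
T ≈ 62.20 °C (positive, so assuming full melt was valid).

T_f ≈ 62.2 °C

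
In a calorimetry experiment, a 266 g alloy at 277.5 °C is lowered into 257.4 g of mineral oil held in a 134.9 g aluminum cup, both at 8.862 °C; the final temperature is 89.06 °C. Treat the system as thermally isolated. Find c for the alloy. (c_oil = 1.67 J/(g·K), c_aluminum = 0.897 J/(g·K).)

c ≈ 0.881 J/(g·K)

Conservation of energy gives ΣQ = 0:
266×c×(89.06 − 277.5) + 257.4×1.67×(89.06 − 8.862) + 134.9×0.897×(89.06 − 8.862) = 0
-50125 c = -44178
c = -44178/-50125 ≈ 0.8814 J/(g·K)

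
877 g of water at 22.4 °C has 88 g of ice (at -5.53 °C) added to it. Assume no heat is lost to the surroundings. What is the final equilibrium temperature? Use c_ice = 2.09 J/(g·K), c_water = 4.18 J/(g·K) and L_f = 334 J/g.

T_f ≈ 12.8 °C

Energy conservation, ΣQ = 0:
ice -5.53→0 °C: 88·2.09·5.53 = 1017.1
  fusion: m_ice L_f = 88·334 = 29392
  meltwater 0→T: 88·4.18·T = 367.84 T
  water: 3665.9(T − 22.4)
4033.7 T = 82115 − 30409 = 51706
T ≈ 12.82 °C (positive, so assuming full melt was valid).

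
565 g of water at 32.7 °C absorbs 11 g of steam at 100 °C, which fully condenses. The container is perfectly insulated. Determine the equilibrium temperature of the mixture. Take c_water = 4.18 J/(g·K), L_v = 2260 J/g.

Heat gained plus heat lost sum to zero:
condense steam: −11·2260 = −24860; condensate cools 100→T: 11·4.18·(T − 100) = 45.98(T − 100); original water: 2361.7(T − 32.7)
2407.7 T = 24860 + 4598 + 77228 = 106686
T ≈ 44.31 °C (< 100 °C, so full condensation is consistent).

T_f ≈ 44.3 °C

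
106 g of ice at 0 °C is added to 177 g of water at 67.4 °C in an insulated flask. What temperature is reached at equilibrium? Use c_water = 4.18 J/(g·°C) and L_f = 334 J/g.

T_f ≈ 12.2 °C

Energy conservation, ΣQ = 0:
melt ice: 106·334 = 35404; meltwater 0→T: 106·4.18·T = 443.08 T; water: 739.86(T − 67.4)
1182.9 T = 49867 − 35404 = 14463
T ≈ 12.23 °C. Since T > 0 °C, the all-ice-melts assumption holds.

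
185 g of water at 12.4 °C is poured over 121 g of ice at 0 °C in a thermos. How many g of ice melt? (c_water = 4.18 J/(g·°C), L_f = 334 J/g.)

Heat available from the water dropping to 0 °C: 185·4.18·12.4 = 9588.9 J.
Fully melting the ice requires m_ice L_f = 121·334 = 40414 J.
Since 9588.9 < 40414 J, not all the ice melts; equilibrium is at 0 °C.
m_melted·334 = 9588.9  ⇒  m_melted ≈ 28.71 g.

m_melted ≈ 28.7 g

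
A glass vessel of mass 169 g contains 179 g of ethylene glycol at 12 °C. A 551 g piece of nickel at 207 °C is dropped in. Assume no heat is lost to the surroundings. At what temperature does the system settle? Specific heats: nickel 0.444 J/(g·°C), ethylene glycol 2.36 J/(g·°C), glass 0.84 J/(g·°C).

T_f ≈ 71.0 °C

Conservation of energy gives ΣQ = 0:
551×0.444×(T − 207) + 179×2.36×(T − 12) + 169×0.84×(T − 12) = 0
809.04 T = 57414
T ≈ 70.97 °C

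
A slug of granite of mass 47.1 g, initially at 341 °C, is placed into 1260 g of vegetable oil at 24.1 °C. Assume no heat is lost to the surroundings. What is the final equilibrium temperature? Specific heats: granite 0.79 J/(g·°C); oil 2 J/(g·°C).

T_f ≈ 28.7 °C

Set heat shed by the hot body equal to heat absorbed by the cold body:
47.1·0.79·(341 − T) = 1260·2·(T − 24.1)
37.21(341 − T) = 2520(T − 24.1)
2557.2 T = 73420  ⇒  T ≈ 28.71 °C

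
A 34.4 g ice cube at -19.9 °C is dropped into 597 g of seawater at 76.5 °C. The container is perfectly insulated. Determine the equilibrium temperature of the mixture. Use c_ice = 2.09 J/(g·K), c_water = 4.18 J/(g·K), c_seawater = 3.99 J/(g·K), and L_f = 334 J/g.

T_f ≈ 67.0 °C

Sum of m c ΔT and latent-heat terms is zero:
ice -19.9→0 °C: 34.4×2.09×19.9 = 1430.7
  fusion: m_ice L_f = 34.4×334 = 11490
  warm the meltwater: 143.79 T
  seawater: 2382(T − 76.5)
2525.8 T = 182225 − 12920 = 169305
T ≈ 67.03 °C. Since T > 0 °C, the all-ice-melts assumption holds.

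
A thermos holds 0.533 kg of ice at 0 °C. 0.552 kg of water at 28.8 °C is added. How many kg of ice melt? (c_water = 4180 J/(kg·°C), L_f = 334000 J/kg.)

m_melted ≈ 0.199 kg

Water can give up m c ΔT = 0.552×4180×28.8 = 66452 J before reaching 0 °C.
Melting all 0.533 kg of ice would need 0.533×334000 = 178022 J.
66452 J < 178022 J, so only part of the ice melts and the system sits at 0 °C.
Mass melted = 66452/334000 ≈ 0.199 kg.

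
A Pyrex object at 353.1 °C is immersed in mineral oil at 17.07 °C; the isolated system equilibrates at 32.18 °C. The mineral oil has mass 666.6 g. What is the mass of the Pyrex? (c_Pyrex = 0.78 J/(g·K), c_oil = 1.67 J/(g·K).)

m ≈ 67.2 g

Heat lost by the Pyrex = heat gained by the oil:
m×0.78×(353.1 − 32.18) = 666.6×1.67×(32.18 − 17.07)
250.32 m = 16821  ⇒  m ≈ 67.2 g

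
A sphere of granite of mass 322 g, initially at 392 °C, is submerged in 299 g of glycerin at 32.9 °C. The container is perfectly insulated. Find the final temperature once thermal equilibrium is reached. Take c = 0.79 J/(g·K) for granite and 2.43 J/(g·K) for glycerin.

Taking heat into each body as positive, Σ m c ΔT = 0:
322*0.79*(T − 392) + 299*2.43*(T − 32.9) = 0
(254.38 + 726.57) T = 254.38*392 + 726.57*32.9
T ≈ 126.02 °C

T_f ≈ 126.0 °C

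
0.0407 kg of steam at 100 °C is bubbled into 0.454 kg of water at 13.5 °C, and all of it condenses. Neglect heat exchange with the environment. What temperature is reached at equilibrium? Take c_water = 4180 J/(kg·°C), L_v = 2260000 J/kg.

Taking heat into each body as positive, Σ m c ΔT = 0:
latent heat released on condensation: 0.0407×2260000 = 91982
  condensed water 100 °C→T: 170.13(T − 100)
  water warms: 0.454×4180×(T − 13.5) = 1897.7(T − 13.5)
2067.8 T = 91982 + 17013 + 25619 = 134614
T ≈ 65.10 °C — below 100 °C, confirming all the steam condensed.

T_f ≈ 65.1 °C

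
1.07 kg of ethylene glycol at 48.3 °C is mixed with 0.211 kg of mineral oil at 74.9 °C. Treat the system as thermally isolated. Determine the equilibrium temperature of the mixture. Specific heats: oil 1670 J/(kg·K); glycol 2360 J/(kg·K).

Conservation of energy gives ΣQ = 0:
0.211·1670·(T − 74.9) + 1.07·2360·(T − 48.3) = 0
352.37(T − 74.9) + 2525.2(T − 48.3) = 0
(352.37 + 2525.2) T = 352.37·74.9 + 2525.2·48.3
T = 148360 / 2877.6 = 51.6 °C

T_f ≈ 51.6 °C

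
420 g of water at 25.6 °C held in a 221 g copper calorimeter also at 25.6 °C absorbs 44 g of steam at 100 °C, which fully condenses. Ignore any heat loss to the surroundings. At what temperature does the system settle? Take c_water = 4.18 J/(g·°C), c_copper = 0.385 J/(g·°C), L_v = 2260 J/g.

Conservation of energy gives ΣQ = 0:
steam→water at 100 °C releases m L_v = 44×2260 = 99440
  condensate cools 100→T: 44×4.18×(T − 100) = 183.92(T − 100)
  original water: 1755.6(T − 25.6)
  cup: 85.09(T − 25.6)
2024.6 T = 99440 + 18392 + 47122 = 164954
T ≈ 81.47 °C — below 100 °C, confirming all the steam condensed.

T_f ≈ 81.5 °C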